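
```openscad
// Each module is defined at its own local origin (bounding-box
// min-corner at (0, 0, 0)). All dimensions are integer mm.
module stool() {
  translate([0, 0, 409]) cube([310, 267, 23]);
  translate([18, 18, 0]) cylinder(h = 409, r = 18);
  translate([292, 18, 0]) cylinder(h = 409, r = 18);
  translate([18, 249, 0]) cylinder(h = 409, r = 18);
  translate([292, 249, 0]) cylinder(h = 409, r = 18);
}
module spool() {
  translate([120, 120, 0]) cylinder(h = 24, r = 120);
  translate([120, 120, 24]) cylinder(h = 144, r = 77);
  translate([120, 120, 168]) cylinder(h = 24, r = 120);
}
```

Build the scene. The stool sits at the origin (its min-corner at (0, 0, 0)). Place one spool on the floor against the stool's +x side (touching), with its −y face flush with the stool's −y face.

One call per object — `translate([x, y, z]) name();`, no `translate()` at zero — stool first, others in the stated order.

stool();
translate([310, 0, 0]) spool();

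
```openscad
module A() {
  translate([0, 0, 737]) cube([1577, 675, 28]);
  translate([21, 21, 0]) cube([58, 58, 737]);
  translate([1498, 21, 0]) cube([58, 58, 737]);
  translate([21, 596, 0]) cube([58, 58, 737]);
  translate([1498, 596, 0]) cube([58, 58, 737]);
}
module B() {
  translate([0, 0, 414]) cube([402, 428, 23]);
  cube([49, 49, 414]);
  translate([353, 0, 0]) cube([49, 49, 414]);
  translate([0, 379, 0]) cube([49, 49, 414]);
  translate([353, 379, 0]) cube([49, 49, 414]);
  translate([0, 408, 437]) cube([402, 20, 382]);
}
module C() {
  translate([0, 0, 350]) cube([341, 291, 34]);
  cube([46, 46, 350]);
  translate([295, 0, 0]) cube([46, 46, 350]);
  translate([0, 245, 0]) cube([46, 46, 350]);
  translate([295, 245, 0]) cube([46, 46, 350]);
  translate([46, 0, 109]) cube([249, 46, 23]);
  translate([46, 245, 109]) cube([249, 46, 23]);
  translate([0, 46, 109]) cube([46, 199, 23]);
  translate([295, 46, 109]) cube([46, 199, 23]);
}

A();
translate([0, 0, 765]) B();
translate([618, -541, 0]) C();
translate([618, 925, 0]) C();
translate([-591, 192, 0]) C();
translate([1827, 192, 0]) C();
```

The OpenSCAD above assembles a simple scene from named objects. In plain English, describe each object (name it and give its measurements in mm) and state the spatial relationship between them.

A is a table with a 1577×675 mm rectangular top, 28 mm thick, top surface at z = 765 mm, supported by four 58×58 mm square legs, each inset 21 mm from the nearest pair of top edges, running from the floor.

B is a chair: 402×428 mm seat, 23 mm thick, top at z = 437 mm, on four 49 mm square corner legs flush with the seat edges. A 20 mm thick backrest slab spans the full seat width, extending 382 mm above the seat top, its back face flush with the seat's +y edge.

C is a four-legged stool. The seat is 341×291 mm, 34 mm thick, top at z = 384 mm. It stands on four square legs, each 46×46 mm in cross-section, from z = 0 to the seat underside, each flush with a corner of the seat. Four stretchers, 46 mm wide and 23 mm tall, connect adjacent legs with their undersides at z = 109 mm, each running between the inner faces of the legs it joins and aligned with the legs' outer faces on the other axis.

The chair is on top of the table. Four stools sit around the table at the −y, +y, −x, +x sides.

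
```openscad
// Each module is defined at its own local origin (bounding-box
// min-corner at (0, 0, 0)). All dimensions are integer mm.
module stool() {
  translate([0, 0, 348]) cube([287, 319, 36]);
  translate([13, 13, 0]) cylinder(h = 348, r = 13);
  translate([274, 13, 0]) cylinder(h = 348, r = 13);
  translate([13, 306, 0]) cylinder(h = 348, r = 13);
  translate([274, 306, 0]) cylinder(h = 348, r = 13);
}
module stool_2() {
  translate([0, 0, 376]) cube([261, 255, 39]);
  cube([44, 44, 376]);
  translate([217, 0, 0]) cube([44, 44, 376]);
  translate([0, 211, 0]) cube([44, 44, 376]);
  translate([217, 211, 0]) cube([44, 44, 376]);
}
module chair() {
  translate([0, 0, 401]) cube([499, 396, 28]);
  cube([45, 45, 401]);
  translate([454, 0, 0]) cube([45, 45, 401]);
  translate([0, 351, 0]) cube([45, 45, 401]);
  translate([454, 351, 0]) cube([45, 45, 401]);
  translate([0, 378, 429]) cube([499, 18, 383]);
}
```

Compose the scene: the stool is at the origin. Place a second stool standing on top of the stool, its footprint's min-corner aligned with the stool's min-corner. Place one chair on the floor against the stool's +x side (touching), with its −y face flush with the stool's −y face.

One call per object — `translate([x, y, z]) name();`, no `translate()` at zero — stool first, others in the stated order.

stool();
translate([0, 0, 384]) stool_2();
translate([287, 0, 0]) chair();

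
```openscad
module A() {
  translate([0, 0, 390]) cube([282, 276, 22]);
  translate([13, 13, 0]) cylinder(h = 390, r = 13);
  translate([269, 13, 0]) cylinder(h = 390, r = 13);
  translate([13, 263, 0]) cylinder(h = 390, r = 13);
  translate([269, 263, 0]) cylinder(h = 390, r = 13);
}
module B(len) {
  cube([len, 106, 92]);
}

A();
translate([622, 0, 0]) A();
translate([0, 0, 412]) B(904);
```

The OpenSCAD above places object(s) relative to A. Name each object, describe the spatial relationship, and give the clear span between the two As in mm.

A is a stool. B is a beam. A beam spans the tops of two stools. The clear span between the two stools is 340 mm.

Second stool starts at x = 622; first ends at x = 282; clear span = 622 − 282 = 340 mm.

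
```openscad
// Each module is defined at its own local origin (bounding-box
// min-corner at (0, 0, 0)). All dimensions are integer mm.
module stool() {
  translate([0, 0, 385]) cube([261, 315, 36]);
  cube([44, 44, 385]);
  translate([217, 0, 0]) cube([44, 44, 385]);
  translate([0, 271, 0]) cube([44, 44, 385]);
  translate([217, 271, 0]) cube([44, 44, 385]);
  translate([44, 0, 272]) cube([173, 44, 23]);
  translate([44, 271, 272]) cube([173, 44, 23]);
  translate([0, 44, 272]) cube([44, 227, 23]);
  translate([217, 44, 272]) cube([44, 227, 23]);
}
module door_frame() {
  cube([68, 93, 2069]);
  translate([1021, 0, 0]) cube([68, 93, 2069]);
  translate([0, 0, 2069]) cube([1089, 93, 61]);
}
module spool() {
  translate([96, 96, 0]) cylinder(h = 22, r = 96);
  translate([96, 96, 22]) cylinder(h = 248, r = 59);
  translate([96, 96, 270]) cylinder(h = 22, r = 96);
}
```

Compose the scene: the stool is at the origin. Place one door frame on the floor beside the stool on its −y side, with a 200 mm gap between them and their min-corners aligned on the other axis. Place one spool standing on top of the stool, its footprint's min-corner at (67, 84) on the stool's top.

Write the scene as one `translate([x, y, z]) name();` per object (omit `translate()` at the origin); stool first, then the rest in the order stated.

stool();
translate([0, -293, 0]) door_frame();
translate([67, 84, 421]) spool();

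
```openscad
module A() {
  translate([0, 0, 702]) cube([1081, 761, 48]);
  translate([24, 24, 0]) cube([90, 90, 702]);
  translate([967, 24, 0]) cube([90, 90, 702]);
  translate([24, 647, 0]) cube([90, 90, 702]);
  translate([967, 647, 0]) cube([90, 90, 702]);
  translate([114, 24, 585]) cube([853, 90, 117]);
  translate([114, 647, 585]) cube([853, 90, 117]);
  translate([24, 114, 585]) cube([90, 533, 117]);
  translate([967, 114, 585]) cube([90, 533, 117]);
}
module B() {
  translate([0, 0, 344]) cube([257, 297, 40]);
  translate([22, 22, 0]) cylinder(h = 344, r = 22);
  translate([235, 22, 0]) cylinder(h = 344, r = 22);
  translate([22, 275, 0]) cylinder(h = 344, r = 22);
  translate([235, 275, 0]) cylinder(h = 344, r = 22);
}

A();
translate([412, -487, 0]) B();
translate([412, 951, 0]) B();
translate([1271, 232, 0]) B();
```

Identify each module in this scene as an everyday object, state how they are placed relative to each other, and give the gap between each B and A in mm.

Each stool's nearest face is 190 mm from the table's bounding box.

A is a table. B is a stool. Three stools sit around the table at the −y, +y, +x sides. The gap between each stool and the table is 190 mm.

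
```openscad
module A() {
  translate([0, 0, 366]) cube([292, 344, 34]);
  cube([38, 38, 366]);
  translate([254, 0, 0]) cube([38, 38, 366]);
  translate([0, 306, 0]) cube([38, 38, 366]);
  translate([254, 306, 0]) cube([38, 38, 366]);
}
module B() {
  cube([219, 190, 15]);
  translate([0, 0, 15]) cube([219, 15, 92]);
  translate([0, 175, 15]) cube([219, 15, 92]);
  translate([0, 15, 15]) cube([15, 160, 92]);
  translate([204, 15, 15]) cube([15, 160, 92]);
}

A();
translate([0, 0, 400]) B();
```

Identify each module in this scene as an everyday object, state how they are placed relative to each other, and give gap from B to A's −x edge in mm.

A is a stool. B is an open box. The open box is on top of the stool. The gap from the open box to the stool's −x edge is 0 mm.

The open box's min-x is at 0; the stool's min-x is 0; gap = 0 mm.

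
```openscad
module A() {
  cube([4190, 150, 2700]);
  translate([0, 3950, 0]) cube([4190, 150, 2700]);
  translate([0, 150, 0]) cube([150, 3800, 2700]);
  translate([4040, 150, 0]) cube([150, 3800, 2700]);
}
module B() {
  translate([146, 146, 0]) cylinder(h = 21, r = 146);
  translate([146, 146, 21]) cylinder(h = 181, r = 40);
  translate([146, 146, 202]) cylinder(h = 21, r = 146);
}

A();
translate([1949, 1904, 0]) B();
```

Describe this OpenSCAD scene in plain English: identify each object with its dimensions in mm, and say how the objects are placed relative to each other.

A is the wall frame of a small rectangular building: four walls, each 2700 mm tall and 150 mm thick, enclosing a footprint 4190 mm (x) by 4100 mm (y) outside-to-outside, with no floor or roof. The front and back walls (the −y and +y sides) span the full width; the two side walls fit between them.

B is a spool: two coaxial disc flanges of radius 146 mm and thickness 21 mm, joined by a core cylinder of radius 40 mm and height 181 mm. The lower flange rests on z = 0 and the three cylinders share a vertical axis.

The spool sits inside the house frame, centred.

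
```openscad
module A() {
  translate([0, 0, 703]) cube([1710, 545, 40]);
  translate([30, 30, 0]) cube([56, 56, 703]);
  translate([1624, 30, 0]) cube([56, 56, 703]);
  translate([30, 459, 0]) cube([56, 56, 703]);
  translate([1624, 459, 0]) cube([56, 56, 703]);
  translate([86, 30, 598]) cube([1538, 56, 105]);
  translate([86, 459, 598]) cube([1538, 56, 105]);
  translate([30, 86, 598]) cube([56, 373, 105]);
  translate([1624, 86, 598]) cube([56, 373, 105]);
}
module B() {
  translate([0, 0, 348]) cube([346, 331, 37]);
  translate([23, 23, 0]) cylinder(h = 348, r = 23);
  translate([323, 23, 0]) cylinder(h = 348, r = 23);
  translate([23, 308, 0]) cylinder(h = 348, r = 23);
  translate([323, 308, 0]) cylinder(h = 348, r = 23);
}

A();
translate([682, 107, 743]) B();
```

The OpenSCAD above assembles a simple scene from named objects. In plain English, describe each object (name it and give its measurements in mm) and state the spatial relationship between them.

A is a rectangular dining table. The top is 1710×545×40 mm with its upper surface at z = 743 mm. It stands on four 56×56 mm square legs, each inset 30 mm from the nearest pair of top edges, running from the floor to the underside of the top. Four apron rails, 56 mm thick and 105 mm tall, run between adjacent legs with their top edges flush with the underside of the top and their outer faces flush with the legs' outer faces.

B is a four-legged stool. The seat is a 346×331×37 mm slab whose top surface is at z = 385 mm; four round legs, each 46 mm in diameter, run from the floor (z = 0) to the underside of the seat, each leg's axis is inset half a diameter from the nearest pair of seat edges (so the leg's bounding box is flush with the corner).

The stool is on top of the table, centred.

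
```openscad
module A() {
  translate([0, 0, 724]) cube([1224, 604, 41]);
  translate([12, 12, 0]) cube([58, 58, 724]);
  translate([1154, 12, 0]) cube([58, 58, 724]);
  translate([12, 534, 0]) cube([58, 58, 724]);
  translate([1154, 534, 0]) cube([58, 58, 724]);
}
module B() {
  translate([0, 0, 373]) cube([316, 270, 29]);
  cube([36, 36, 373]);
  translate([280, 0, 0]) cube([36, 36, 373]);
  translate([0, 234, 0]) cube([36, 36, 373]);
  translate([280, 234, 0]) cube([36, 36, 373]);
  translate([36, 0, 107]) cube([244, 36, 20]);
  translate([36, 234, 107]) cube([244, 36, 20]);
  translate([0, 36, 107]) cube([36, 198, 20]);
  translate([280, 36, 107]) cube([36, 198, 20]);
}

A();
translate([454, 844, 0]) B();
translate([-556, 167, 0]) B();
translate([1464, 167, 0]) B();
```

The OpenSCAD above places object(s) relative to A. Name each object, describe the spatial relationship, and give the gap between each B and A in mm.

Each stool's nearest face is 240 mm from the table's bounding box.

A is a table. B is a stool. Three stools sit around the table at the +y, −x, +x sides. The gap between each stool and the table is 240 mm.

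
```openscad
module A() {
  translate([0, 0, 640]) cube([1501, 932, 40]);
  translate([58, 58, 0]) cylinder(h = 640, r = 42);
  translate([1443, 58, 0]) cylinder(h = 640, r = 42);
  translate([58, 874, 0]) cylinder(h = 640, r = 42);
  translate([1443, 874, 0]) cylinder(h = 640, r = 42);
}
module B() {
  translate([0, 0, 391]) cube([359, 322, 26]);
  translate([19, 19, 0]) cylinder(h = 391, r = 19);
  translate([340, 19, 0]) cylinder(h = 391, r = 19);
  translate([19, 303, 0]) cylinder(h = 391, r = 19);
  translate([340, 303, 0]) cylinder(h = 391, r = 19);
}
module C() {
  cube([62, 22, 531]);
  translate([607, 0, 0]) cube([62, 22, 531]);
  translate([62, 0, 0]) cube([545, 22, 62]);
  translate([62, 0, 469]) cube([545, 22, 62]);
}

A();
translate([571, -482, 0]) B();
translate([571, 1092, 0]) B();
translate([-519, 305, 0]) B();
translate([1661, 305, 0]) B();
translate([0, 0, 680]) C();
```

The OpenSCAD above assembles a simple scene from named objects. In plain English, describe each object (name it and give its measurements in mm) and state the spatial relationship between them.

A is a rectangular dining table. The top is 1501×932×40 mm with its upper surface at z = 680 mm. It stands on four round legs of 84 mm diameter, each leg's bounding box inset 16 mm from the nearest pair of top edges, running from the floor to the underside of the top.

B is a four-legged stool. The seat is a 359×322×26 mm slab whose top surface is at z = 417 mm; four round legs, each 38 mm in diameter, run from the floor (z = 0) to the underside of the seat, each leg's axis is inset half a diameter from the nearest pair of seat edges (so the leg's bounding box is flush with the corner).

C is a rectangular picture frame lying in the x–z plane (depth along y). The opening is 545 mm wide (x) by 407 mm tall (z), surrounded by a border 62 mm wide on all four sides. The frame is 22 mm deep and is made of two full-height vertical stiles with two horizontal rails fitted between them.

Four stools sit around the table at the −y, +y, −x, +x sides. The picture frame is on top of the table.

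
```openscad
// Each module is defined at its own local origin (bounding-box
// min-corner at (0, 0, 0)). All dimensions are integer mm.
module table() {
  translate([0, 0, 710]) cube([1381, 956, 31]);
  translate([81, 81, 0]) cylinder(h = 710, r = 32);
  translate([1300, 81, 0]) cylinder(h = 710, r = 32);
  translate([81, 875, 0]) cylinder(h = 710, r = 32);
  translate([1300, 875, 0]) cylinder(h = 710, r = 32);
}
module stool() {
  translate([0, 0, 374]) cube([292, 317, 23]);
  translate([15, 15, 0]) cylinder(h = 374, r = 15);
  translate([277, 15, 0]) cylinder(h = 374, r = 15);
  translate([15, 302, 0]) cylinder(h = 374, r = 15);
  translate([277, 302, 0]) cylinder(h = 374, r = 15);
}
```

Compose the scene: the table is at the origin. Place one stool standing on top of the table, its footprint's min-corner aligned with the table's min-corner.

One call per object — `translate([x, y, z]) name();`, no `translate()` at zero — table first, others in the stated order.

table();
translate([0, 0, 741]) stool();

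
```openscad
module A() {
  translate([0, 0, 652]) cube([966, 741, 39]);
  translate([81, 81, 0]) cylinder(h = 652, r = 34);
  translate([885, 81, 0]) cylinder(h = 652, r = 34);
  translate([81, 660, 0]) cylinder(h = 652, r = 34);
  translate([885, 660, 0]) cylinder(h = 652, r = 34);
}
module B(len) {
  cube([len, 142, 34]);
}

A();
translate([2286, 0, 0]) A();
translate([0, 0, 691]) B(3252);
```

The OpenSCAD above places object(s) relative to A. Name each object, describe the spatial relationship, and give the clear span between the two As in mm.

Second table starts at x = 2286; first ends at x = 966; clear span = 2286 − 966 = 1320 mm.

A is a table. B is a beam. A beam spans the tops of two tables. The clear span between the two tables is 1320 mm.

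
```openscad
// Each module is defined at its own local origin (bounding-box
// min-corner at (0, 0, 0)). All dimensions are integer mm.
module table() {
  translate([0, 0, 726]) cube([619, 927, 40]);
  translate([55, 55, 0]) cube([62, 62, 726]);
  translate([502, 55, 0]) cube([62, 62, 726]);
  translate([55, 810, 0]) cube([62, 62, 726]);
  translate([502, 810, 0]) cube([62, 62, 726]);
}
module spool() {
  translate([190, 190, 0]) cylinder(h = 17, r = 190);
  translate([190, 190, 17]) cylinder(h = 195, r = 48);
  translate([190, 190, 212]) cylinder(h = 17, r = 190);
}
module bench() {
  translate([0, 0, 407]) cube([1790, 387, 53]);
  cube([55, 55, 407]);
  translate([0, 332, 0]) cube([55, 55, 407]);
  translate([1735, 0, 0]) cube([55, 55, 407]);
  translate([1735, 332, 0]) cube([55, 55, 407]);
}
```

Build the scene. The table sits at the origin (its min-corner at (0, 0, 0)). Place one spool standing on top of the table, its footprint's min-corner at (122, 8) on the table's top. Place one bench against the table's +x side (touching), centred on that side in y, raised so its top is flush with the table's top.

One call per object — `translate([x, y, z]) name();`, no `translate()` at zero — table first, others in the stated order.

table();
translate([122, 8, 766]) spool();
translate([619, 270, 306]) bench();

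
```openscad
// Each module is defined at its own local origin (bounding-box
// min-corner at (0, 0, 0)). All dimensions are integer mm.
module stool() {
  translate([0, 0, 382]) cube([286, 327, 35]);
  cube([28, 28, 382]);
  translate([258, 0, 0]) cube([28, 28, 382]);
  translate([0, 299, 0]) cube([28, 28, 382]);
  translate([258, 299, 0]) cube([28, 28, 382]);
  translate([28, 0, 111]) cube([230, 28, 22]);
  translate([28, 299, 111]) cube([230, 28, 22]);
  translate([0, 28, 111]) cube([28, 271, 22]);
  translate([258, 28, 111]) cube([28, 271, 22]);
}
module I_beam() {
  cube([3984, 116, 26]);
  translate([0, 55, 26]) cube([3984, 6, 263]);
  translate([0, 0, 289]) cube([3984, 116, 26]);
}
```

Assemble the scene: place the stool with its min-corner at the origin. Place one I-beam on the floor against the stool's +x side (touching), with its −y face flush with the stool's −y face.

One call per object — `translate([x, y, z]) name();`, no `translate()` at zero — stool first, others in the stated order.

stool();
translate([286, 0, 0]) I_beam();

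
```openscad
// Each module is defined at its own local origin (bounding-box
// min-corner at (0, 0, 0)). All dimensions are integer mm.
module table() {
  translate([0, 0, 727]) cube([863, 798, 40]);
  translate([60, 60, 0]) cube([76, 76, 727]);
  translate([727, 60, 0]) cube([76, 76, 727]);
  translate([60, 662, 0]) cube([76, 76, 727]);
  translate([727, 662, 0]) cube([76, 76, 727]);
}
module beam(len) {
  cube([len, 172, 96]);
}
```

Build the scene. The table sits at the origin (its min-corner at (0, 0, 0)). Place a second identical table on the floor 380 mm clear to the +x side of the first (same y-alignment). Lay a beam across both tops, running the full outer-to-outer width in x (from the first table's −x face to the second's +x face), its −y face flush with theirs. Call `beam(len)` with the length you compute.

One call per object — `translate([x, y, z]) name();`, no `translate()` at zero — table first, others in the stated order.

table();
translate([1243, 0, 0]) table();
translate([0, 0, 767]) beam(2106);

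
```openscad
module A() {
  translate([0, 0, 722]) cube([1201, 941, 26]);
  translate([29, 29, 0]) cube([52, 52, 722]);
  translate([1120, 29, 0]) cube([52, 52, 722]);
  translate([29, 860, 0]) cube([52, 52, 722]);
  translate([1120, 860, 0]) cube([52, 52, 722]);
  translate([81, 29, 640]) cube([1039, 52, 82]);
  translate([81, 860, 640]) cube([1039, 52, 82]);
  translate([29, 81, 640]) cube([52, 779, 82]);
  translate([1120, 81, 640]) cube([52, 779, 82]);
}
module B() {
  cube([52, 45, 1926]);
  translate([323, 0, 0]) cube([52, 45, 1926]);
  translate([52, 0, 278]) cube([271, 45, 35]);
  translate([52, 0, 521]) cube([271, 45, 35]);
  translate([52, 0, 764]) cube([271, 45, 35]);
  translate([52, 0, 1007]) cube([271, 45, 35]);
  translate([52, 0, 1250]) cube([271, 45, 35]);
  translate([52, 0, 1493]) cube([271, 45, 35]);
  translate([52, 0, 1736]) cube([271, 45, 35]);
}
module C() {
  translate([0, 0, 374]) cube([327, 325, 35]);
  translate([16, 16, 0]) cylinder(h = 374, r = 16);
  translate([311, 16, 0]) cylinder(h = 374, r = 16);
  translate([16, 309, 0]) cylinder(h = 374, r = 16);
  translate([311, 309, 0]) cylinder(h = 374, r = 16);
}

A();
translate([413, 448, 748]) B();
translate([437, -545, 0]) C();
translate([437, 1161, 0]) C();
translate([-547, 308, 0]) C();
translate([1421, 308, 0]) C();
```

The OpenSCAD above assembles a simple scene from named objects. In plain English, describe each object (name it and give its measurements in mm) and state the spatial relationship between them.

A is a rectangular dining table. The top is 1201×941×26 mm with its upper surface at z = 748 mm. It stands on four 52×52 mm square legs, each inset 29 mm from the nearest pair of top edges, running from the floor to the underside of the top. Four apron rails, 52 mm thick and 82 mm tall, run between adjacent legs with their top edges flush with the underside of the top and their outer faces flush with the legs' outer faces.

B is a straight ladder. Two 52×45 mm vertical rails, 1926 mm tall, stand 375 mm apart (outside-to-outside) with their front faces coplanar on the −y side. 7 rungs, each 45 mm deep and 35 mm tall, span between the inner faces of the rails, front faces flush with the rails. The lowest rung's underside is at z = 278 mm and rungs are spaced 243 mm apart (underside to underside).

C is a simple wooden stool: a rectangular seat 327 mm (x) by 325 mm (y), 35 mm thick, top face at z = 409 mm, on four round legs, each 32 mm in diameter. The legs rest on z = 0, each leg's axis is inset half a diameter from the nearest pair of seat edges (so the leg's bounding box is flush with the corner).

The ladder is on top of the table, centred. Four stools sit around the table at the −y, +y, −x, +x sides.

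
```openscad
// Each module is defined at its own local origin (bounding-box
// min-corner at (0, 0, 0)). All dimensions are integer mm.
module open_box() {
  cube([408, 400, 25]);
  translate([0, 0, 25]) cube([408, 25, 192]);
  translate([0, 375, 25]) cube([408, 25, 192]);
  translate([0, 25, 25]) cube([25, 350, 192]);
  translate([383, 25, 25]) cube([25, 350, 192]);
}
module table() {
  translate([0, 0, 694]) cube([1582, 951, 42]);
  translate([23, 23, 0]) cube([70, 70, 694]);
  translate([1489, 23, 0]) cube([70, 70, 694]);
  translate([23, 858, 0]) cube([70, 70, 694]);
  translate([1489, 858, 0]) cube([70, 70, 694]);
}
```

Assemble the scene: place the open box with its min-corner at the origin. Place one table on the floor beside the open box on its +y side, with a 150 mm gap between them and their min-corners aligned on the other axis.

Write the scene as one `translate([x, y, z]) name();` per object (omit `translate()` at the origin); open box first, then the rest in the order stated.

open_box();
translate([0, 550, 0]) table();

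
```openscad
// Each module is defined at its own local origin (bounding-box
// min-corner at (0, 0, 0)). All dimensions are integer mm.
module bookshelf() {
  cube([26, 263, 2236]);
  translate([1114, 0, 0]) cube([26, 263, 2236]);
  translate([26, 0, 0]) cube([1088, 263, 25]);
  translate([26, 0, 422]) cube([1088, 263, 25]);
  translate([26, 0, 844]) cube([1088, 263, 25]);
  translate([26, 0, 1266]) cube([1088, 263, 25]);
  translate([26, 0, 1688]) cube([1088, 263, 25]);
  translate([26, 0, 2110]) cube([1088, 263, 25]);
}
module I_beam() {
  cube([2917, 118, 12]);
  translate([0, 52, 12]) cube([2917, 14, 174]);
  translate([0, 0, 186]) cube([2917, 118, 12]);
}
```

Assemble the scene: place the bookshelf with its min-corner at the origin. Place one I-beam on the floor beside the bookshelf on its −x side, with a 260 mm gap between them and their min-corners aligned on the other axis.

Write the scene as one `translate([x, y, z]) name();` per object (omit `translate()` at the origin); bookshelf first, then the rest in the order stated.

bookshelf();
translate([-3177, 0, 0]) I_beam();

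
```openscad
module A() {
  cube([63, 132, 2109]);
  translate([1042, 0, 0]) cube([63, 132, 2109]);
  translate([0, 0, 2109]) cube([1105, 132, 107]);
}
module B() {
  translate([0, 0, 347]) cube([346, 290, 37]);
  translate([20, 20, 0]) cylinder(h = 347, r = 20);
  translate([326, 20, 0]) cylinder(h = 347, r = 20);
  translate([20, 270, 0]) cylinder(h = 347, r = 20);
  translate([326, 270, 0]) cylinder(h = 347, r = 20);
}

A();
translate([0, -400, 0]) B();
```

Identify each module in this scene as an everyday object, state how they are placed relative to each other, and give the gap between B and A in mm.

The stool's nearest face is 110 mm from the door frame's −y face.

A is a door frame. B is a stool. The stool is on the floor beside the door frame on its −y side. The gap between the stool and the door frame is 110 mm.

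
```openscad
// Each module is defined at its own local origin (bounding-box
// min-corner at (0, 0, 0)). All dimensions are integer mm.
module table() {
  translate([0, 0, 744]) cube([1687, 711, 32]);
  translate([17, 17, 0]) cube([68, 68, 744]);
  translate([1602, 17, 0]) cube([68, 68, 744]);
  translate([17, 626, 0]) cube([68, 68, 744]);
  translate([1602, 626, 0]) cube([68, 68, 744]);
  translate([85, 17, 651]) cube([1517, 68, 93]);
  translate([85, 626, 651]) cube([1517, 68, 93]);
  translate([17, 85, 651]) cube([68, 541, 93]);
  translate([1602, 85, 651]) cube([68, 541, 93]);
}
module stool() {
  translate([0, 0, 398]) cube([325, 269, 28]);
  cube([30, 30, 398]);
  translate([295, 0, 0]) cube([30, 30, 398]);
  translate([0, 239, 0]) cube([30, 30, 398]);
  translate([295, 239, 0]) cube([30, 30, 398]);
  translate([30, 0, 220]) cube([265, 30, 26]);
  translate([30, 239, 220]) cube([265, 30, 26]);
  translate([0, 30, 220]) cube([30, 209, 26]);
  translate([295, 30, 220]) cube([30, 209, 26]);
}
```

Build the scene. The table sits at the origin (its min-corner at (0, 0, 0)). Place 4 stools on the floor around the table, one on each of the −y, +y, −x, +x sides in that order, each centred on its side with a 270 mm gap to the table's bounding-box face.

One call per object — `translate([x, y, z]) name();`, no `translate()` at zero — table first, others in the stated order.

table();
translate([681, -539, 0]) stool();
translate([681, 981, 0]) stool();
translate([-595, 221, 0]) stool();
translate([1957, 221, 0]) stool();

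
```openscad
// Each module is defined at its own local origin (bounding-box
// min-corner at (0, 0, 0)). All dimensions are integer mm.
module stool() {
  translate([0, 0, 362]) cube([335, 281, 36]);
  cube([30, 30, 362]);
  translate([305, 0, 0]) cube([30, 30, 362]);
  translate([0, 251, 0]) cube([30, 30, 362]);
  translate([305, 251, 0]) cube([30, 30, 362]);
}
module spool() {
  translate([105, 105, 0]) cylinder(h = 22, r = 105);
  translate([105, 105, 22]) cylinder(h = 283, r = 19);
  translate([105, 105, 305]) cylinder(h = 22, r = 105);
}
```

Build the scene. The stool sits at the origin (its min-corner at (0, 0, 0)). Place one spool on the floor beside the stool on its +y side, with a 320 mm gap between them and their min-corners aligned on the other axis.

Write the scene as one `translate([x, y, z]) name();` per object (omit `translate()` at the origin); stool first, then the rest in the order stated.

stool();
translate([0, 601, 0]) spool();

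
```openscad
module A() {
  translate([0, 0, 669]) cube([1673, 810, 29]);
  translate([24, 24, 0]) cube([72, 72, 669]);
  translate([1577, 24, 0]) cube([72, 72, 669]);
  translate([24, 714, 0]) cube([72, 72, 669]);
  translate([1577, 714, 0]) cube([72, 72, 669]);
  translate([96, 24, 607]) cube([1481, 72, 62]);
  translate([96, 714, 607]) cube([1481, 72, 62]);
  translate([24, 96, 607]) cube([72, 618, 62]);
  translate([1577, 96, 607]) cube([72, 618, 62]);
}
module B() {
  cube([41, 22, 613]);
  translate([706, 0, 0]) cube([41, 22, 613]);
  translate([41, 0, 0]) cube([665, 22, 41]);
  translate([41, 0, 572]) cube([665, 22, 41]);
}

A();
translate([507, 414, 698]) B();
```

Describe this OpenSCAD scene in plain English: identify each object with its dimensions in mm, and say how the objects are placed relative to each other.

A is a table with a 1673×810 mm rectangular top, 29 mm thick, top surface at z = 698 mm, supported by four 72×72 mm square legs, each inset 24 mm from the nearest pair of top edges, running from the floor. Four apron rails, 72 mm thick and 62 mm tall, run between adjacent legs with their top edges flush with the underside of the top and their outer faces flush with the legs' outer faces.

B is a rectangular picture frame lying in the x–z plane (depth along y). The opening is 665 mm wide (x) by 531 mm tall (z), surrounded by a border 41 mm wide on all four sides. The frame is 22 mm deep and is made of two full-height vertical stiles with two horizontal rails fitted between them.

The picture frame is on top of the table.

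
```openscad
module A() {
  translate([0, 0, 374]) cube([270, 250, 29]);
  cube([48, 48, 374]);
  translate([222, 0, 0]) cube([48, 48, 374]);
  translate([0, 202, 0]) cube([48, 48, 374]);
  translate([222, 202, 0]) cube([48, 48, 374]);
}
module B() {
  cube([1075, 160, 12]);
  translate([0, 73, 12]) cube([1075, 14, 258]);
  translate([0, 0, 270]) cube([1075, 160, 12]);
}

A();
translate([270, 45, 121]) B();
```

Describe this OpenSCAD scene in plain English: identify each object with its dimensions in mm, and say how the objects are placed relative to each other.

A is a four-legged stool. The seat is a 270×250×29 mm slab whose top surface is at z = 403 mm; four square legs, each 48×48 mm in cross-section, run from the floor (z = 0) to the underside of the seat, each flush with a corner of the seat.

B is an I-beam lying along x, 1075 mm long. Overall section height 282 mm. Two flanges 160 mm wide (y) and 12 mm thick, one on the floor and one at the top; a web 14 mm thick runs between them, centred on the flange width.

The I-beam is beside the stool with their tops flush at z = 403.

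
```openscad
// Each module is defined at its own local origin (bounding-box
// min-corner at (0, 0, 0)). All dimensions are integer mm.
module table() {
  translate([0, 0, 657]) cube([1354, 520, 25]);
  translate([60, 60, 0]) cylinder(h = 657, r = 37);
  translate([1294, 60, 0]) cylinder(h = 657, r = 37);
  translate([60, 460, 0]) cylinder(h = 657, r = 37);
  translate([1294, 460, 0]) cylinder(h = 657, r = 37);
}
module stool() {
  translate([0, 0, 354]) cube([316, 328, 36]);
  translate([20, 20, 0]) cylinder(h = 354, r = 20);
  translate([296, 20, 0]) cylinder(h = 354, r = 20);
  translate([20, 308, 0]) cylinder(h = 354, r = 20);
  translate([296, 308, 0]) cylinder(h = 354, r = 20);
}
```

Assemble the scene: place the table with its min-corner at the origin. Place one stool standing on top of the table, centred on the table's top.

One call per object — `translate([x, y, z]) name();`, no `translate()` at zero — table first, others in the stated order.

table();
translate([519, 96, 682]) stool();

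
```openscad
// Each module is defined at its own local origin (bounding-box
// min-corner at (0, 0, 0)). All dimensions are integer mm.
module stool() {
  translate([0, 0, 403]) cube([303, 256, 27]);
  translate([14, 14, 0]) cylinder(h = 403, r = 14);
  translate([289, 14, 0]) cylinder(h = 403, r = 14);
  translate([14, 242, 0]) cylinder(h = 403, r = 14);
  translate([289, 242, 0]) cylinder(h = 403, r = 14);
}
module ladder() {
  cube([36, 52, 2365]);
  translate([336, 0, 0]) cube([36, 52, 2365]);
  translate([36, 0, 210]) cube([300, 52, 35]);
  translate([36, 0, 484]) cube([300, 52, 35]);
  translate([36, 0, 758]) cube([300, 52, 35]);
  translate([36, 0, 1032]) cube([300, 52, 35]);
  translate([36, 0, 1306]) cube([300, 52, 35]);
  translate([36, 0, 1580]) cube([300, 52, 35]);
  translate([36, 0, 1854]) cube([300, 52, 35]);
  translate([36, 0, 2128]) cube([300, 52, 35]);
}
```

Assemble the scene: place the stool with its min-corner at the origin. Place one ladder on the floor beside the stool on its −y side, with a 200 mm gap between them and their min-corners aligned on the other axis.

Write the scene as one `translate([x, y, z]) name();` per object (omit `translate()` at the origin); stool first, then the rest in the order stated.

stool();
translate([0, -252, 0]) ladder();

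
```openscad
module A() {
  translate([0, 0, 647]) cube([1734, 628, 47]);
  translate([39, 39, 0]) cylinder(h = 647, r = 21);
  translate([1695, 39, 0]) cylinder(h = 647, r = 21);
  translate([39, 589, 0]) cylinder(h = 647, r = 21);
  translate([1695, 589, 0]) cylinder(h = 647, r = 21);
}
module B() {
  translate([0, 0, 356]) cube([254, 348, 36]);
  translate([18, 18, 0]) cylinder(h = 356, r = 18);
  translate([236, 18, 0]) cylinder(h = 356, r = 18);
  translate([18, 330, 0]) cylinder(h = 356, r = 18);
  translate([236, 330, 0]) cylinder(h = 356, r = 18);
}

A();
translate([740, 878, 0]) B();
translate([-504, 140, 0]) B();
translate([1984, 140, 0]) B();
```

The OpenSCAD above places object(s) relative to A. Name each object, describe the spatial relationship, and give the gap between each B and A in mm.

Each stool's nearest face is 250 mm from the table's bounding box.

A is a table. B is a stool. Three stools sit around the table at the +y, −x, +x sides. The gap between each stool and the table is 250 mm.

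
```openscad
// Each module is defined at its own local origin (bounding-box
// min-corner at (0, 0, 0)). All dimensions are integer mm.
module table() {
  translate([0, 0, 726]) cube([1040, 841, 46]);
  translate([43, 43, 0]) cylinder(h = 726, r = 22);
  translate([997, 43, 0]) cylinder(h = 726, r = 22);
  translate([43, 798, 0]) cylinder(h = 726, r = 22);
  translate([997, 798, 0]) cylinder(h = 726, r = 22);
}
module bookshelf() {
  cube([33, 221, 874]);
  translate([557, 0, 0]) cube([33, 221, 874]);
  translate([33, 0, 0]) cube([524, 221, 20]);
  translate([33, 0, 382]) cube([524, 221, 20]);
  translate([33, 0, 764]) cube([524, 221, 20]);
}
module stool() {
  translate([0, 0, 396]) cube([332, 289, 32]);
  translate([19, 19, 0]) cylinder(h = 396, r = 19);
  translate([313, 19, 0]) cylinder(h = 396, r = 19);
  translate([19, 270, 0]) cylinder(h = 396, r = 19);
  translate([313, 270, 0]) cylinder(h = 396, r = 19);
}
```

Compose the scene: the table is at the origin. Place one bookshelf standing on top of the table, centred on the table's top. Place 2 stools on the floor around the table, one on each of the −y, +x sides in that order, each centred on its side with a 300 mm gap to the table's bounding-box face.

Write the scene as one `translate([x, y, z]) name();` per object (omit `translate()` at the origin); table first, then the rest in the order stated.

table();
translate([225, 310, 772]) bookshelf();
translate([354, -589, 0]) stool();
translate([1340, 276, 0]) stool();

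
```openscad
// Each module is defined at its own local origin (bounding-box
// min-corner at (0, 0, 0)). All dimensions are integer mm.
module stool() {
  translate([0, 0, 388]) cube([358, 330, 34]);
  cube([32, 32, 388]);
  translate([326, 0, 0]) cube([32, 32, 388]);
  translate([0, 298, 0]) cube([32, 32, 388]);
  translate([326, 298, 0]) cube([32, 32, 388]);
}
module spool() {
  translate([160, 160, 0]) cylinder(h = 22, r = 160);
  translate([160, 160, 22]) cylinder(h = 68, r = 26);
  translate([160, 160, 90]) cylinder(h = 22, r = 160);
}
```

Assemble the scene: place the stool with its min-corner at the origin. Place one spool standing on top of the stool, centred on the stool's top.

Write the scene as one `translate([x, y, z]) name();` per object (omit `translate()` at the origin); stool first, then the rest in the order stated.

stool();
translate([19, 5, 422]) spool();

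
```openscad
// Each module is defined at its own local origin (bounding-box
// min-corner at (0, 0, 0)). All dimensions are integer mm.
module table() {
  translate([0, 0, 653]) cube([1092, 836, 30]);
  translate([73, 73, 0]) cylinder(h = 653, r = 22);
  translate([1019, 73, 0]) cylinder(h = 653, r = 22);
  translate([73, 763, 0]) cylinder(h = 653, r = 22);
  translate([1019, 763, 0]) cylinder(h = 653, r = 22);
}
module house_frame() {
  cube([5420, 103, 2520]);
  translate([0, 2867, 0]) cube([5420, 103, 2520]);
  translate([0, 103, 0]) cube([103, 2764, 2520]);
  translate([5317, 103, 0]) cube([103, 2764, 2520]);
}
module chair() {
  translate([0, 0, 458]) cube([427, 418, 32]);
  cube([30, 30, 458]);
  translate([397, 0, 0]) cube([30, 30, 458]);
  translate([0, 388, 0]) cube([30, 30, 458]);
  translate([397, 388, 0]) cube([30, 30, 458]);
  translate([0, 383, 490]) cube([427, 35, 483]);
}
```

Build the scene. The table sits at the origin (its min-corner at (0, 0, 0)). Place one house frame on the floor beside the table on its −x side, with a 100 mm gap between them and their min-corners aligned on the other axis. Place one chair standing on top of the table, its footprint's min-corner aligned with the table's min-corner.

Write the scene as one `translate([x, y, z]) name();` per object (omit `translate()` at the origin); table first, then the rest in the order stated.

table();
translate([-5520, 0, 0]) house_frame();
translate([0, 0, 683]) chair();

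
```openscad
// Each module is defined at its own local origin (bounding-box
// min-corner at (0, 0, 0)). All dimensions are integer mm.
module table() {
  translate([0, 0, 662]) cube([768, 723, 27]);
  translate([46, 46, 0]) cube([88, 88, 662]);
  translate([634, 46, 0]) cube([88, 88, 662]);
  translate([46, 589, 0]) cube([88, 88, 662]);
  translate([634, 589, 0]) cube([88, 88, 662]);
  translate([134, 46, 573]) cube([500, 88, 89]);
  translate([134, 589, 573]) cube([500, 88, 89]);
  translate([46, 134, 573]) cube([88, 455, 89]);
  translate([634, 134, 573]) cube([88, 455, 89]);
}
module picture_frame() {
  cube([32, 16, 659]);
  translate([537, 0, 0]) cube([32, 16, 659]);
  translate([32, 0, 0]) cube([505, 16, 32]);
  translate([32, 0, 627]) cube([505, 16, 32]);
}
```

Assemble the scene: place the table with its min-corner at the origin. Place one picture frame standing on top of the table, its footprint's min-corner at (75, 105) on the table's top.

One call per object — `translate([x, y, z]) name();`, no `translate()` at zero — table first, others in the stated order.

table();
translate([75, 105, 689]) picture_frame();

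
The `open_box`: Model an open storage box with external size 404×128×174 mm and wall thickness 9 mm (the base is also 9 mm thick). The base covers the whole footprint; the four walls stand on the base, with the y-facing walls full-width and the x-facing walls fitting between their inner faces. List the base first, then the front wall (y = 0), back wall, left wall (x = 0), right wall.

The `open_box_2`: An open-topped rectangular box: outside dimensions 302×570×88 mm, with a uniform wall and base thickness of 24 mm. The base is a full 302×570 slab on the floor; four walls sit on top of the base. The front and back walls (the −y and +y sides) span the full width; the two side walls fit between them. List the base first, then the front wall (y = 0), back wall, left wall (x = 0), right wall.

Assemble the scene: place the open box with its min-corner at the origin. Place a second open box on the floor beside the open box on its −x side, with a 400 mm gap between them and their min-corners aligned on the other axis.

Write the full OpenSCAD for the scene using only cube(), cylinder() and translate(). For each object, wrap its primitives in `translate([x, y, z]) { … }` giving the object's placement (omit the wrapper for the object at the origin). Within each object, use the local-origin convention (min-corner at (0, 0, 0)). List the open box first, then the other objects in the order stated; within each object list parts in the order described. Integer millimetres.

cube([404, 128, 9]);
translate([0, 0, 9]) cube([404, 9, 165]);
translate([0, 119, 9]) cube([404, 9, 165]);
translate([0, 9, 9]) cube([9, 110, 165]);
translate([395, 9, 9]) cube([9, 110, 165]);
translate([-702, 0, 0]) {
  cube([302, 570, 24]);
  translate([0, 0, 24]) cube([302, 24, 64]);
  translate([0, 546, 24]) cube([302, 24, 64]);
  translate([0, 24, 24]) cube([24, 522, 64]);
  translate([278, 24, 24]) cube([24, 522, 64]);
}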